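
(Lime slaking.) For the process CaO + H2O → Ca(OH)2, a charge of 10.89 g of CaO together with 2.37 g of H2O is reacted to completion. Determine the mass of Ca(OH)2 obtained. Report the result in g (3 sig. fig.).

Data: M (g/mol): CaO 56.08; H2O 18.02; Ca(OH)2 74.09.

n(CaO) = 10.89 / 56.08 = 0.1942 mol
n(H2O) = 2.370 / 18.02 = 0.1315 mol
n/ν → CaO: 0.1942, H2O: 0.1315; H2O is limiting.
n(Ca(OH)2) = (1/1) × 0.1315 = 0.1315 mol
mass = 0.1315 × 74.09 = 9.743 g

9.74 g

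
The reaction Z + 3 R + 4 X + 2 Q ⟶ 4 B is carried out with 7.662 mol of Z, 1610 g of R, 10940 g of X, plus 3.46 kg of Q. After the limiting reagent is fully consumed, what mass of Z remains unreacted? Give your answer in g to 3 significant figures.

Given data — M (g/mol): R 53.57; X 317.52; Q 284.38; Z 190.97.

n(Z) = 7.662 mol
n(R) = 1610 / 53.57 = 30.05 mol
n(X) = 10940 / 317.52 = 34.45 mol
n(Q) = 3.460×1000 / 284.38 = 12.17 mol
n/ν for Z = 7.662/1 = 7.662
n/ν for R = 30.05/3 = 10.02
n/ν for X = 34.45/4 = 8.613
n/ν for Q = 12.17/2 = 6.085
Smallest n/ν is Q → limiting reagent.
Z consumed = (1/2) × 12.17 = 6.085 mol
Z remaining = 7.662 − 6.085 = 1.577 mol
mass = 1.577 × 190.97 = 301.2 g

301 g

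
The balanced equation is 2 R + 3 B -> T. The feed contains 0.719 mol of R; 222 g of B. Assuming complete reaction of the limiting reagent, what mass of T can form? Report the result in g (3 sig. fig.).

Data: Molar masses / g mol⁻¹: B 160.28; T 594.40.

n(R) = 0.7190 mol
n(B) = 222.0 / 160.28 = 1.385 mol
n/ν → R: 0.3595, B: 0.4617; R is limiting.
n(T) = (1/2) × 0.7190 = 0.3595 mol
mass = 0.3595 × 594.40 = 213.7 g

214 g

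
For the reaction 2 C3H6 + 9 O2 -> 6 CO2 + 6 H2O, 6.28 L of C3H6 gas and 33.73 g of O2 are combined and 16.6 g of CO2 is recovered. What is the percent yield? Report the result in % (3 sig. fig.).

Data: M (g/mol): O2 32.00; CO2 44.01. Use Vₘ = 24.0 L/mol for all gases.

53.7 %

n(C3H6) = 6.280 / 24.0 = 0.2617 mol
n(O2) = 33.73 / 32.00 = 1.054 mol
n/ν for C3H6 = 0.2617/2 = 0.1309
n/ν for O2 = 1.054/9 = 0.1171
Smallest n/ν is O2 → limiting reagent.
theoretical n(CO2) = (6/9) × 1.054 = 0.7027 mol → 30.93 g
% yield = 16.6 / 30.93 × 100 = 53.67 %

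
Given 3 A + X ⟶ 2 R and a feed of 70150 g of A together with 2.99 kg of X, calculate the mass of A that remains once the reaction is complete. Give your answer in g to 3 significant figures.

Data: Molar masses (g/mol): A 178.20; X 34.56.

n(A) = 70150 / 178.20 = 393.7 mol
n(X) = 2.990×1000 / 34.56 = 86.52 mol
n/ν for A = 393.7/3 = 131.2
n/ν for X = 86.52/1 = 86.52
Smallest n/ν is X → limiting reagent.
A consumed = (3/1) × 86.52 = 259.6 mol
A remaining = 393.7 − 259.6 = 134.1 mol
mass = 134.1 × 178.20 = 23900 g

23900 g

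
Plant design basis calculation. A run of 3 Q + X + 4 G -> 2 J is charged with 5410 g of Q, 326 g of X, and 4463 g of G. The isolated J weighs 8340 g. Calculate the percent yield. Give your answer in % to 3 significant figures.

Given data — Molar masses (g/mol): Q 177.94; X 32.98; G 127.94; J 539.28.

88.7 %

n(Q) = 5410 / 177.94 = 30.40 mol
n(X) = 326.0 / 32.98 = 9.885 mol
n(G) = 4463 / 127.94 = 34.88 mol
n/ν for Q = 30.40/3 = 10.13
n/ν for X = 9.885/1 = 9.885
n/ν for G = 34.88/4 = 8.720
Smallest n/ν is G → limiting reagent.
theoretical n(J) = (2/4) × 34.88 = 17.44 mol → 9405 g
% yield = 8340 / 9405 × 100 = 88.68 %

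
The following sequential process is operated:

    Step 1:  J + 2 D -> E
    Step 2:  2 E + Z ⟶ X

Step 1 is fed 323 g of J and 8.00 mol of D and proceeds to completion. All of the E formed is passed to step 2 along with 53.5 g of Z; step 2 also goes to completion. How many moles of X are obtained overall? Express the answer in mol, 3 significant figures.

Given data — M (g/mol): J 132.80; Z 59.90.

Step 1:
n(J) = 323.0 / 132.80 = 2.432 mol
n(D) = 8.000 mol
n/ν → J: 2.432, D: 4.000; J is limiting.
n(E) produced = (1/1) × 2.432 = 2.432 mol
Step 2:
n(E) available = 2.432 mol
n(Z) = 53.50 / 59.90 = 0.8932 mol
n/ν → E: 1.216, Z: 0.8932; Z is limiting.
n(X) = (1/1) × 0.8932 = 0.8932 mol

0.893 mol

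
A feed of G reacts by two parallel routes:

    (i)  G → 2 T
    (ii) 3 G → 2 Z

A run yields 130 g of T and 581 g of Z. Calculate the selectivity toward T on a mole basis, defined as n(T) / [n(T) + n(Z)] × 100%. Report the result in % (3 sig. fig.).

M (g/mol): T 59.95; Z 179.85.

n(T) = 130 / 59.95 = 2.168 mol
n(Z) = 581 / 179.85 = 3.230 mol
selectivity = 2.168/(2.168+3.230) × 100 = 40.16 %

40.2 %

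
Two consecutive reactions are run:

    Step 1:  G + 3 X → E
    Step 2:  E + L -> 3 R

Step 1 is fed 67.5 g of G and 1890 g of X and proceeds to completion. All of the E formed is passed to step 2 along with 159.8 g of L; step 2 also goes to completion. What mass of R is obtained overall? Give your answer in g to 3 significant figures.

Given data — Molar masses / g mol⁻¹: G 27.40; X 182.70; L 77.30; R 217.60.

1350 g

Step 1:
n(G) = 67.50 / 27.40 = 2.464 mol
n(X) = 1890 / 182.70 = 10.34 mol
n/ν for G = 2.464/1 = 2.464
n/ν for X = 10.34/3 = 3.447
Smallest n/ν is G → limiting reagent.
n(E) produced = (1/1) × 2.464 = 2.464 mol
Step 2:
n(E) available = 2.464 mol
n(L) = 159.8 / 77.30 = 2.067 mol
n/ν for E = 2.464/1 = 2.464
n/ν for L = 2.067/1 = 2.067
Smallest n/ν is L → limiting reagent.
n(R) = (3/1) × 2.067 = 6.201 mol
mass = 6.201 × 217.60 = 1349 g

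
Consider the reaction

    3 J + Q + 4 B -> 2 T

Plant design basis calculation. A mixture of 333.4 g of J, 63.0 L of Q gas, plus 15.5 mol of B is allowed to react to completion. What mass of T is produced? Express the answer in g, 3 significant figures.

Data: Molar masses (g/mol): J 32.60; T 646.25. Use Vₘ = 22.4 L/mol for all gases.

n(J) = 333.4 / 32.60 = 10.23 mol
n(Q) = 63.00 / 22.4 = 2.813 mol
n(B) = 15.50 mol
n/ν for J = 10.23/3 = 3.410
n/ν for Q = 2.813/1 = 2.813
n/ν for B = 15.50/4 = 3.875
Smallest n/ν is Q → limiting reagent.
n(T) = (2/1) × 2.813 = 5.626 mol
mass = 5.626 × 646.25 = 3636 g

3640 g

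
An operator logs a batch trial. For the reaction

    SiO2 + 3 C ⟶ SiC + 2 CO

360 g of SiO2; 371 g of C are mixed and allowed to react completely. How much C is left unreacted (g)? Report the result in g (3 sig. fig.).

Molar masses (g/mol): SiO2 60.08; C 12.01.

n(SiO2) = 360.0 / 60.08 = 5.992 mol
n(C) = 371.0 / 12.01 = 30.89 mol
n/ν for SiO2 = 5.992/1 = 5.992
n/ν for C = 30.89/3 = 10.30
Smallest n/ν is SiO2 → limiting reagent.
C consumed = (3/1) × 5.992 = 17.98 mol
C remaining = 30.89 − 17.98 = 12.91 mol
mass = 12.91 × 12.01 = 155.0 g

155 g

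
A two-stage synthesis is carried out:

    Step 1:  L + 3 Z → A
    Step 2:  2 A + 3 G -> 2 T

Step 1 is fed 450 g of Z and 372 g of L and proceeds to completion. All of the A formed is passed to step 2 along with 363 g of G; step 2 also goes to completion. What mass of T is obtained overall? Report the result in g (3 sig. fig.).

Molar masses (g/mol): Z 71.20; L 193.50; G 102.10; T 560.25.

1080 g

Step 1:
n(Z) = 450.0 / 71.20 = 6.320 mol
n(L) = 372.0 / 193.50 = 1.922 mol
n/ν → Z: 2.107, L: 1.922; L is limiting.
n(A) produced = (1/1) × 1.922 = 1.922 mol
Step 2:
n(A) available = 1.922 mol
n(G) = 363.0 / 102.10 = 3.555 mol
n/ν → A: 0.9610, G: 1.185; A is limiting.
n(T) = (2/2) × 1.922 = 1.922 mol
mass = 1.922 × 560.25 = 1077 g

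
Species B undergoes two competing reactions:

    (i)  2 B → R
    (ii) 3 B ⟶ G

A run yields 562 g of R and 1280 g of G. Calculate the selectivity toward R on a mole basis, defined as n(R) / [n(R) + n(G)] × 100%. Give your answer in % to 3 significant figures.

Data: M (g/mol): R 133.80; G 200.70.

39.7 %

n(R) = 562 / 133.80 = 4.200 mol
n(G) = 1280 / 200.70 = 6.378 mol
selectivity = 4.200/(4.200+6.378) × 100 = 39.71 %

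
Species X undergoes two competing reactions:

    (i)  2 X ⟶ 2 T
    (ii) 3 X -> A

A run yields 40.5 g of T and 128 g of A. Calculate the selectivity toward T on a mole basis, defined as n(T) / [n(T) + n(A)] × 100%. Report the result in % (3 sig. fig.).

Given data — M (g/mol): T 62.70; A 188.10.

48.7 %

n(T) = 40.5 / 62.70 = 0.6459 mol
n(A) = 128 / 188.10 = 0.6805 mol
selectivity = 0.6459/(0.6459+0.6805) × 100 = 48.70 %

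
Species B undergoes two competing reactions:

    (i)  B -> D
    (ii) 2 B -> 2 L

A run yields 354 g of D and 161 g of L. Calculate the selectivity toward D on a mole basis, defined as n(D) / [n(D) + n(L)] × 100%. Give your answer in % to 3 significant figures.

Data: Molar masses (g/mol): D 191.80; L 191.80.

n(D) = 354 / 191.80 = 1.846 mol
n(L) = 161 / 191.80 = 0.8394 mol
selectivity = 1.846/(1.846+0.8394) × 100 = 68.74 %

68.7 %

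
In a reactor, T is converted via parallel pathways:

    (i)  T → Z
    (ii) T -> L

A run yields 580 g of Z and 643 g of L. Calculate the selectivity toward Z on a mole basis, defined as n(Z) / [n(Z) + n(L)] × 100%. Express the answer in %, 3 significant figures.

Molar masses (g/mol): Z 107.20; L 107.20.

n(Z) = 580 / 107.20 = 5.410 mol
n(L) = 643 / 107.20 = 5.998 mol
selectivity = 5.410/(5.410+5.998) × 100 = 47.42 %

47.4 %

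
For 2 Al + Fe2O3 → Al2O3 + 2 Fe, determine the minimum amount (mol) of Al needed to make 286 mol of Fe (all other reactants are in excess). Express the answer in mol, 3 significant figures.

n(Fe) = 286.0 mol
n(Al) = (2/2) × 286.0 = 286.0 mol

286 mol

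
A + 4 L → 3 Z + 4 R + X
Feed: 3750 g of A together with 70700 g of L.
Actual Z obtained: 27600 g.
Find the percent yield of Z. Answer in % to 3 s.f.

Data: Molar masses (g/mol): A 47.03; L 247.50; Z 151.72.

84.9 %

n(A) = 3750 / 47.03 = 79.74 mol
n(L) = 70700 / 247.50 = 285.7 mol
n/ν → A: 79.74, L: 71.43; L is limiting.
theoretical n(Z) = (3/4) × 285.7 = 214.3 mol → 32510 g
% yield = 27600 / 32510 × 100 = 84.90 %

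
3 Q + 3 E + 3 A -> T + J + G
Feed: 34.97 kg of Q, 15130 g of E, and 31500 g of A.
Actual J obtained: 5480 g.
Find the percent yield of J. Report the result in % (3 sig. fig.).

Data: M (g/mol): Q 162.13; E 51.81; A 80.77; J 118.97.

n(Q) = 34.97×1000 / 162.13 = 215.7 mol
n(E) = 15130 / 51.81 = 292.0 mol
n(A) = 31500 / 80.77 = 390.0 mol
n/ν for Q = 215.7/3 = 71.90
n/ν for E = 292.0/3 = 97.33
n/ν for A = 390.0/3 = 130.0
Smallest n/ν is Q → limiting reagent.
theoretical n(J) = (1/3) × 215.7 = 71.90 mol → 8554 g
% yield = 5480 / 8554 × 100 = 64.06 %

64.1 %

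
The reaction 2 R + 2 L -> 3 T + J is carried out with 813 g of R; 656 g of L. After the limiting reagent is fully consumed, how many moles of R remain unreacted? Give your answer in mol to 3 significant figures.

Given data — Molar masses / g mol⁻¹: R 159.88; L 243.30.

n(R) = 813.0 / 159.88 = 5.085 mol
n(L) = 656.0 / 243.30 = 2.696 mol
n/ν for R = 5.085/2 = 2.543
n/ν for L = 2.696/2 = 1.348
Smallest n/ν is L → limiting reagent.
R consumed = (2/2) × 2.696 = 2.696 mol
R remaining = 5.085 − 2.696 = 2.389 mol

2.39 mol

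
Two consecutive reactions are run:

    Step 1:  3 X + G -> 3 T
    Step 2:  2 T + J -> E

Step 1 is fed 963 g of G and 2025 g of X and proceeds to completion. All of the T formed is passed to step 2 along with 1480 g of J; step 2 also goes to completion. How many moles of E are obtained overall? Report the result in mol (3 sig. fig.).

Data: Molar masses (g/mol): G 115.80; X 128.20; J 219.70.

6.74 mol

Step 1:
n(G) = 963.0 / 115.80 = 8.316 mol
n(X) = 2025 / 128.20 = 15.80 mol
n/ν for G = 8.316/1 = 8.316
n/ν for X = 15.80/3 = 5.267
Smallest n/ν is X → limiting reagent.
n(T) produced = (3/3) × 15.80 = 15.80 mol
Step 2:
n(T) available = 15.80 mol
n(J) = 1480 / 219.70 = 6.736 mol
n/ν for T = 15.80/2 = 7.900
n/ν for J = 6.736/1 = 6.736
Smallest n/ν is J → limiting reagent.
n(E) = (1/1) × 6.736 = 6.736 mol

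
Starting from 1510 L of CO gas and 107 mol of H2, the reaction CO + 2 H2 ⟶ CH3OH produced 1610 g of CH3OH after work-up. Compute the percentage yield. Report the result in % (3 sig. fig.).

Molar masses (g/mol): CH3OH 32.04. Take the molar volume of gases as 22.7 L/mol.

93.9 %

n(CO) = 1510 / 22.7 = 66.52 mol
n(H2) = 107.0 mol
n/ν for CO = 66.52/1 = 66.52
n/ν for H2 = 107.0/2 = 53.50
Smallest n/ν is H2 → limiting reagent.
theoretical n(CH3OH) = (1/2) × 107.0 = 53.50 mol → 1714 g
% yield = 1610 / 1714 × 100 = 93.93 %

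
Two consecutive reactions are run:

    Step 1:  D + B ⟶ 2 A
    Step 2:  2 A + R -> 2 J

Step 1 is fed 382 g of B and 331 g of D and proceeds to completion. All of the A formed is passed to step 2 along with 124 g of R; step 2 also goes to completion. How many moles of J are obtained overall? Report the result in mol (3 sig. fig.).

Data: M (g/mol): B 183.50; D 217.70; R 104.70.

Step 1:
n(B) = 382.0 / 183.50 = 2.082 mol
n(D) = 331.0 / 217.70 = 1.520 mol
n/ν → B: 2.082, D: 1.520; D is limiting.
n(A) produced = (2/1) × 1.520 = 3.040 mol
Step 2:
n(A) available = 3.040 mol
n(R) = 124.0 / 104.70 = 1.184 mol
n/ν → A: 1.520, R: 1.184; R is limiting.
n(J) = (2/1) × 1.184 = 2.368 mol

2.37 mol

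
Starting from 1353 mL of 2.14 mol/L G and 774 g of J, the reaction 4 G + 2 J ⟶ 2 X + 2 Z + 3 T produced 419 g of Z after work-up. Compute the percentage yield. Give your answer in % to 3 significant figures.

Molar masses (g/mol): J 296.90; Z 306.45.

94.4 %

n(G) = 2.14 × 1353/1000 = 2.895 mol
n(J) = 774.0 / 296.90 = 2.607 mol
n/ν for G = 2.895/4 = 0.7238
n/ν for J = 2.607/2 = 1.304
Smallest n/ν is G → limiting reagent.
theoretical n(Z) = (2/4) × 2.895 = 1.448 mol → 443.7 g
% yield = 419 / 443.7 × 100 = 94.43 %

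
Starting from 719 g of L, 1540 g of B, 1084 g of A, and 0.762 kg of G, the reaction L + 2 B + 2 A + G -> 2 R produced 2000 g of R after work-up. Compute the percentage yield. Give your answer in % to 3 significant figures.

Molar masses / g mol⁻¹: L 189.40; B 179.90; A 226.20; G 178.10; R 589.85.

n(L) = 719.0 / 189.40 = 3.796 mol
n(B) = 1540 / 179.90 = 8.560 mol
n(A) = 1084 / 226.20 = 4.792 mol
n(G) = 0.7620×1000 / 178.10 = 4.278 mol
n/ν → L: 3.796, B: 4.280, A: 2.396, G: 4.278; A is limiting.
theoretical n(R) = (2/2) × 4.792 = 4.792 mol → 2827 g
% yield = 2000 / 2827 × 100 = 70.75 %

70.8 %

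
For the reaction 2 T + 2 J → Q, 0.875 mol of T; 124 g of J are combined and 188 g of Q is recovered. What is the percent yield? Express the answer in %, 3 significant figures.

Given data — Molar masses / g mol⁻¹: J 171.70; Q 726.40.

71.7 %

n(T) = 0.8750 mol
n(J) = 124.0 / 171.70 = 0.7222 mol
n/ν for T = 0.8750/2 = 0.4375
n/ν for J = 0.7222/2 = 0.3611
Smallest n/ν is J → limiting reagent.
theoretical n(Q) = (1/2) × 0.7222 = 0.3611 mol → 262.3 g
% yield = 188 / 262.3 × 100 = 71.67 %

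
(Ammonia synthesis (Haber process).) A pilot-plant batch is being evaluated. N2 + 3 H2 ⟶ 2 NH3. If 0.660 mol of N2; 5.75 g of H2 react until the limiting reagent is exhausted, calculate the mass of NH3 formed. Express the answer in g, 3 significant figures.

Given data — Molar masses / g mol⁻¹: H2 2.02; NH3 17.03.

n(N2) = 0.6600 mol
n(H2) = 5.750 / 2.02 = 2.847 mol
n/ν for N2 = 0.6600/1 = 0.6600
n/ν for H2 = 2.847/3 = 0.9490
Smallest n/ν is N2 → limiting reagent.
n(NH3) = (2/1) × 0.6600 = 1.320 mol
mass = 1.320 × 17.03 = 22.48 g

22.5 g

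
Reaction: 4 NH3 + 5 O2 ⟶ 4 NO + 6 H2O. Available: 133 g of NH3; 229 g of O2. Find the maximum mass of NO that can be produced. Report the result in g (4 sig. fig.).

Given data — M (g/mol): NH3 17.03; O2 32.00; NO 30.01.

171.8 g

n(NH3) = 133.0 / 17.03 = 7.810 mol
n(O2) = 229.0 / 32.00 = 7.156 mol
n/ν → NH3: 1.953, O2: 1.431; O2 is limiting.
n(NO) = (4/5) × 7.156 = 5.725 mol
mass = 5.725 × 30.01 = 171.8 g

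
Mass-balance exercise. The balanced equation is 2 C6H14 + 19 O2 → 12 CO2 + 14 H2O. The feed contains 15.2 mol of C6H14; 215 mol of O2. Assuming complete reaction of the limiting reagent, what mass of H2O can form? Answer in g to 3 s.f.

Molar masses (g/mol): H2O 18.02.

1920 g

n(C6H14) = 15.20 mol
n(O2) = 215.0 mol
n/ν for C6H14 = 15.20/2 = 7.600
n/ν for O2 = 215.0/19 = 11.32
Smallest n/ν is C6H14 → limiting reagent.
n(H2O) = (14/2) × 15.20 = 106.4 mol
mass = 106.4 × 18.02 = 1917 g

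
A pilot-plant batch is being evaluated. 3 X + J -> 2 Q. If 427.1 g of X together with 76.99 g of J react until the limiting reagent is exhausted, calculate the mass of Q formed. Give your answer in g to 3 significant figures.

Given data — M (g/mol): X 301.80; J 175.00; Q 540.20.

475 g

n(X) = 427.1 / 301.80 = 1.415 mol
n(J) = 76.99 / 175.00 = 0.4399 mol
n/ν for X = 1.415/3 = 0.4717
n/ν for J = 0.4399/1 = 0.4399
Smallest n/ν is J → limiting reagent.
n(Q) = (2/1) × 0.4399 = 0.8798 mol
mass = 0.8798 × 540.20 = 475.3 g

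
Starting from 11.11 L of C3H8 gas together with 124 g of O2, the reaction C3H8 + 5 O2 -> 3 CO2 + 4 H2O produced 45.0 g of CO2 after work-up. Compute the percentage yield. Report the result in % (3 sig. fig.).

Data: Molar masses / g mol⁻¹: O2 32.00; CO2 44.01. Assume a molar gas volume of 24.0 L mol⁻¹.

73.6 %

n(C3H8) = 11.11 / 24.0 = 0.4629 mol
n(O2) = 124.0 / 32.00 = 3.875 mol
n/ν for C3H8 = 0.4629/1 = 0.4629
n/ν for O2 = 3.875/5 = 0.7750
Smallest n/ν is C3H8 → limiting reagent.
theoretical n(CO2) = (3/1) × 0.4629 = 1.389 mol → 61.13 g
% yield = 45.0 / 61.13 × 100 = 73.61 %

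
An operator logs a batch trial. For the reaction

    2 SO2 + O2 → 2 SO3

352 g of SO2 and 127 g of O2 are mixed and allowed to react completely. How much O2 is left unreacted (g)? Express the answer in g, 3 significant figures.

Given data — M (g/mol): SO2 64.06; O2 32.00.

n(SO2) = 352.0 / 64.06 = 5.495 mol
n(O2) = 127.0 / 32.00 = 3.969 mol
n/ν → SO2: 2.748, O2: 3.969; SO2 is limiting.
O2 consumed = (1/2) × 5.495 = 2.748 mol
O2 remaining = 3.969 − 2.748 = 1.221 mol
mass = 1.221 × 32.00 = 39.07 g

39.1 g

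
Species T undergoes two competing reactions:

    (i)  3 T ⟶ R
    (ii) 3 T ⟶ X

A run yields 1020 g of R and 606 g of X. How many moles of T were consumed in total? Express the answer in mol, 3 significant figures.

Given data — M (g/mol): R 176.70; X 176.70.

27.6 mol

n(R) = 1020 / 176.70 = 5.772 mol
n(X) = 606 / 176.70 = 3.430 mol
n(T) via (i) = (3/1)×5.772 = 17.32 mol
n(T) via (ii) = (3/1)×3.430 = 10.29 mol
total n(T) = 17.32 + 10.29 = 27.61 mol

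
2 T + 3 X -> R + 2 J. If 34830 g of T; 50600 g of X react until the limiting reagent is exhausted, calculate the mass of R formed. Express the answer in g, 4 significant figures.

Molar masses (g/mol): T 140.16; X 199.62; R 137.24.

11600 g

n(T) = 34830 / 140.16 = 248.5 mol
n(X) = 50600 / 199.62 = 253.5 mol
n/ν for T = 248.5/2 = 124.3
n/ν for X = 253.5/3 = 84.50
Smallest n/ν is X → limiting reagent.
n(R) = (1/3) × 253.5 = 84.50 mol
mass = 84.50 × 137.24 = 11600 g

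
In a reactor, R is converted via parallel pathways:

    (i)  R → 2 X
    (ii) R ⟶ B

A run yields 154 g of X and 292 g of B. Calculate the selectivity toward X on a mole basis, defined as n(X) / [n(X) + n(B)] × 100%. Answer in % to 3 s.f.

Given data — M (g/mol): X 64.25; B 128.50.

51.3 %

n(X) = 154 / 64.25 = 2.397 mol
n(B) = 292 / 128.50 = 2.272 mol
selectivity = 2.397/(2.397+2.272) × 100 = 51.34 %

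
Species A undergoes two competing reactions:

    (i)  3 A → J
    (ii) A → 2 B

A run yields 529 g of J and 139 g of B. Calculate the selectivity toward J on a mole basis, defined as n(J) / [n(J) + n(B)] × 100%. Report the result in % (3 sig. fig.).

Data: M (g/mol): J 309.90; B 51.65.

n(J) = 529 / 309.90 = 1.707 mol
n(B) = 139 / 51.65 = 2.691 mol
selectivity = 1.707/(1.707+2.691) × 100 = 38.81 %

38.8 %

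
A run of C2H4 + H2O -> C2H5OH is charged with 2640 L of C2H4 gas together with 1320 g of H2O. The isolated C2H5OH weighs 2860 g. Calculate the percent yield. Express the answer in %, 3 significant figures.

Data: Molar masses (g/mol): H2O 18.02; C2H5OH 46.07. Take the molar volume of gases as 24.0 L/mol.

84.7 %

n(C2H4) = 2640 / 24.0 = 110.0 mol
n(H2O) = 1320 / 18.02 = 73.25 mol
n/ν for C2H4 = 110.0/1 = 110.0
n/ν for H2O = 73.25/1 = 73.25
Smallest n/ν is H2O → limiting reagent.
theoretical n(C2H5OH) = (1/1) × 73.25 = 73.25 mol → 3375 g
% yield = 2860 / 3375 × 100 = 84.74 %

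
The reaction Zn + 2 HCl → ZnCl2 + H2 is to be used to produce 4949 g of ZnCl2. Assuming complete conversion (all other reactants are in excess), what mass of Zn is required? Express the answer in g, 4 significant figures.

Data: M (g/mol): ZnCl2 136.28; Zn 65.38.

2374 g

n(ZnCl2) = 4949 / 136.28 = 36.31 mol
n(Zn) = (1/1) × 36.31 = 36.31 mol
mass = 36.31 × 65.38 = 2374 g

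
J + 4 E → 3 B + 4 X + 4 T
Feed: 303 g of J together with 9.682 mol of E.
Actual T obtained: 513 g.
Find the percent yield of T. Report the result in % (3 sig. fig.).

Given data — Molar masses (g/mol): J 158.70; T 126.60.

53.1 %

n(J) = 303.0 / 158.70 = 1.909 mol
n(E) = 9.682 mol
n/ν for J = 1.909/1 = 1.909
n/ν for E = 9.682/4 = 2.421
Smallest n/ν is J → limiting reagent.
theoretical n(T) = (4/1) × 1.909 = 7.636 mol → 966.7 g
% yield = 513 / 966.7 × 100 = 53.07 %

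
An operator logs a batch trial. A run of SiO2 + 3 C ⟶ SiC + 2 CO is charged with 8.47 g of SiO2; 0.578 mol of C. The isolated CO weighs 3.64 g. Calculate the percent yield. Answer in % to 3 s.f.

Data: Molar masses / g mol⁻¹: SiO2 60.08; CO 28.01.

46.1 %

n(SiO2) = 8.470 / 60.08 = 0.1410 mol
n(C) = 0.5780 mol
n/ν for SiO2 = 0.1410/1 = 0.1410
n/ν for C = 0.5780/3 = 0.1927
Smallest n/ν is SiO2 → limiting reagent.
theoretical n(CO) = (2/1) × 0.1410 = 0.2820 mol → 7.899 g
% yield = 3.64 / 7.899 × 100 = 46.08 %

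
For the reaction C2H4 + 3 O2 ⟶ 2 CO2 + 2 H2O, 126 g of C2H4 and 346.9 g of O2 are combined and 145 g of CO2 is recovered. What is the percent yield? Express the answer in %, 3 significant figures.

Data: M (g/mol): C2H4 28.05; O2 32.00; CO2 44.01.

n(C2H4) = 126.0 / 28.05 = 4.492 mol
n(O2) = 346.9 / 32.00 = 10.84 mol
n/ν for C2H4 = 4.492/1 = 4.492
n/ν for O2 = 10.84/3 = 3.613
Smallest n/ν is O2 → limiting reagent.
theoretical n(CO2) = (2/3) × 10.84 = 7.227 mol → 318.1 g
% yield = 145 / 318.1 × 100 = 45.58 %

45.6 %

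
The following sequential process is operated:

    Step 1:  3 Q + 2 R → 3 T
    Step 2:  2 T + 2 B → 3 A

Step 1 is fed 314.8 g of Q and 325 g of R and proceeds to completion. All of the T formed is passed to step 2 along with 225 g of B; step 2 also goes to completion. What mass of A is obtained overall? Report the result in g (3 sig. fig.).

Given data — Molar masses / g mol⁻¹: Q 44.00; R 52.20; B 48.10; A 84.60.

Step 1:
n(Q) = 314.8 / 44.00 = 7.155 mol
n(R) = 325.0 / 52.20 = 6.226 mol
n/ν for Q = 7.155/3 = 2.385
n/ν for R = 6.226/2 = 3.113
Smallest n/ν is Q → limiting reagent.
n(T) produced = (3/3) × 7.155 = 7.155 mol
Step 2:
n(T) available = 7.155 mol
n(B) = 225.0 / 48.10 = 4.678 mol
n/ν for T = 7.155/2 = 3.578
n/ν for B = 4.678/2 = 2.339
Smallest n/ν is B → limiting reagent.
n(A) = (3/2) × 4.678 = 7.017 mol
mass = 7.017 × 84.60 = 593.6 g

594 g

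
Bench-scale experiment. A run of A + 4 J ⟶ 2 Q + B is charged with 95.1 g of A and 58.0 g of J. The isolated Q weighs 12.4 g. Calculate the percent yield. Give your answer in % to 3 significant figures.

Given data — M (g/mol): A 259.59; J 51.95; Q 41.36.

53.7 %

n(A) = 95.10 / 259.59 = 0.3663 mol
n(J) = 58.00 / 51.95 = 1.116 mol
n/ν for A = 0.3663/1 = 0.3663
n/ν for J = 1.116/4 = 0.2790
Smallest n/ν is J → limiting reagent.
theoretical n(Q) = (2/4) × 1.116 = 0.5580 mol → 23.08 g
% yield = 12.4 / 23.08 × 100 = 53.73 %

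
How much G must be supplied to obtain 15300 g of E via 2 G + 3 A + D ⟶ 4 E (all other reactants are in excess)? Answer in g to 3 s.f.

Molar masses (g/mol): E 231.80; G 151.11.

4990 g

n(E) = 15300 / 231.80 = 66.01 mol
n(G) = (2/4) × 66.01 = 33.01 mol
mass = 33.01 × 151.11 = 4988 g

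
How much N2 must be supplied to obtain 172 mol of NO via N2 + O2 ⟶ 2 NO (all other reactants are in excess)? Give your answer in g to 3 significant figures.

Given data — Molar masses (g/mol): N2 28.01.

2410 g

n(NO) = 172.0 mol
n(N2) = (1/2) × 172.0 = 86.00 mol
mass = 86.00 × 28.01 = 2409 g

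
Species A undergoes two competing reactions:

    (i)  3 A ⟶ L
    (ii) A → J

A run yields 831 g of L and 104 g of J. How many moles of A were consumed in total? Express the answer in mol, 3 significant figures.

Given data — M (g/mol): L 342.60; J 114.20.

8.19 mol

n(L) = 831 / 342.60 = 2.426 mol
n(J) = 104 / 114.20 = 0.9107 mol
n(A) via (i) = (3/1)×2.426 = 7.278 mol
n(A) via (ii) = (1/1)×0.9107 = 0.9107 mol
total n(A) = 7.278 + 0.9107 = 8.189 mol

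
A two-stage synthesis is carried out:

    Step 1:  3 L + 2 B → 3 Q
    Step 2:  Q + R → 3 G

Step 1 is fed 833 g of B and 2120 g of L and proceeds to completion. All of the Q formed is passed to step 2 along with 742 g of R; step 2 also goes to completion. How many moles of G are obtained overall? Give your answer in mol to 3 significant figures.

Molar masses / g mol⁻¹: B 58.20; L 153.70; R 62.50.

Step 1:
n(B) = 833.0 / 58.20 = 14.31 mol
n(L) = 2120 / 153.70 = 13.79 mol
n/ν for B = 14.31/2 = 7.155
n/ν for L = 13.79/3 = 4.597
Smallest n/ν is L → limiting reagent.
n(Q) produced = (3/3) × 13.79 = 13.79 mol
Step 2:
n(Q) available = 13.79 mol
n(R) = 742.0 / 62.50 = 11.87 mol
n/ν for Q = 13.79/1 = 13.79
n/ν for R = 11.87/1 = 11.87
Smallest n/ν is R → limiting reagent.
n(G) = (3/1) × 11.87 = 35.61 mol

35.6 mol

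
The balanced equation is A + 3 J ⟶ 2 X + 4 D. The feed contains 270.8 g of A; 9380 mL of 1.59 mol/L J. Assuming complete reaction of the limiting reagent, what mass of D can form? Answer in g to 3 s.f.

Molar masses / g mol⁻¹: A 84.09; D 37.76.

486 g

n(A) = 270.8 / 84.09 = 3.220 mol
n(J) = 1.59 × 9380/1000 = 14.91 mol
n/ν for A = 3.220/1 = 3.220
n/ν for J = 14.91/3 = 4.970
Smallest n/ν is A → limiting reagent.
n(D) = (4/1) × 3.220 = 12.88 mol
mass = 12.88 × 37.76 = 486.3 g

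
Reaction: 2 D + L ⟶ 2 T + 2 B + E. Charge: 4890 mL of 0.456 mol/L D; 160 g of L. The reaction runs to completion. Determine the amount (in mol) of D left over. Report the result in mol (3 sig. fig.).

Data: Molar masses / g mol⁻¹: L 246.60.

n(D) = 0.456 × 4890/1000 = 2.230 mol
n(L) = 160.0 / 246.60 = 0.6488 mol
n/ν → D: 1.115, L: 0.6488; L is limiting.
D consumed = (2/1) × 0.6488 = 1.298 mol
D remaining = 2.230 − 1.298 = 0.9320 mol

0.932 mol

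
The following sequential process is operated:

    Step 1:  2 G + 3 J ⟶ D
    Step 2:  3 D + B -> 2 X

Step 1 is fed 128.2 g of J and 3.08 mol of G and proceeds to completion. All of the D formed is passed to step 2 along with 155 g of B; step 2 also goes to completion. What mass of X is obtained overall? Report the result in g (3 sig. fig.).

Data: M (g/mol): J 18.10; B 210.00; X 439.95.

452 g

Step 1:
n(J) = 128.2 / 18.10 = 7.083 mol
n(G) = 3.080 mol
n/ν → J: 2.361, G: 1.540; G is limiting.
n(D) produced = (1/2) × 3.080 = 1.540 mol
Step 2:
n(D) available = 1.540 mol
n(B) = 155.0 / 210.00 = 0.7381 mol
n/ν → D: 0.5133, B: 0.7381; D is limiting.
n(X) = (2/3) × 1.540 = 1.027 mol
mass = 1.027 × 439.95 = 451.8 g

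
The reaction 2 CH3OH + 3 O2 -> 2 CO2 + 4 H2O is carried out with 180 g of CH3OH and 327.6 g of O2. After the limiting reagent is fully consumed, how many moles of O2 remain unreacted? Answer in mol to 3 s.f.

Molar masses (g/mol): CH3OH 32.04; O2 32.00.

n(CH3OH) = 180.0 / 32.04 = 5.618 mol
n(O2) = 327.6 / 32.00 = 10.24 mol
n/ν for CH3OH = 5.618/2 = 2.809
n/ν for O2 = 10.24/3 = 3.413
Smallest n/ν is CH3OH → limiting reagent.
O2 consumed = (3/2) × 5.618 = 8.427 mol
O2 remaining = 10.24 − 8.427 = 1.813 mol

1.81 mol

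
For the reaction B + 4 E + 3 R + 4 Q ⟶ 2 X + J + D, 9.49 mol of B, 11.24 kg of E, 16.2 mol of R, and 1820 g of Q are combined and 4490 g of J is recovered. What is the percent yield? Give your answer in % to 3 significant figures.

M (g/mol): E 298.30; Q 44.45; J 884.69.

n(B) = 9.490 mol
n(E) = 11.24×1000 / 298.30 = 37.68 mol
n(R) = 16.20 mol
n(Q) = 1820 / 44.45 = 40.94 mol
n/ν → B: 9.490, E: 9.420, R: 5.400, Q: 10.24; R is limiting.
theoretical n(J) = (1/3) × 16.20 = 5.400 mol → 4777 g
% yield = 4490 / 4777 × 100 = 93.99 %

94.0 %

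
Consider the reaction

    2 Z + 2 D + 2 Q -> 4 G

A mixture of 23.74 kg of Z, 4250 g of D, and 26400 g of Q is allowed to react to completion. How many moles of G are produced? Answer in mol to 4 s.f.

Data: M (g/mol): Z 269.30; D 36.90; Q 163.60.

176.3 mol

n(Z) = 23.74×1000 / 269.30 = 88.15 mol
n(D) = 4250 / 36.90 = 115.2 mol
n(Q) = 26400 / 163.60 = 161.4 mol
n/ν for Z = 88.15/2 = 44.08
n/ν for D = 115.2/2 = 57.60
n/ν for Q = 161.4/2 = 80.70
Smallest n/ν is Z → limiting reagent.
n(G) = (4/2) × 88.15 = 176.3 mol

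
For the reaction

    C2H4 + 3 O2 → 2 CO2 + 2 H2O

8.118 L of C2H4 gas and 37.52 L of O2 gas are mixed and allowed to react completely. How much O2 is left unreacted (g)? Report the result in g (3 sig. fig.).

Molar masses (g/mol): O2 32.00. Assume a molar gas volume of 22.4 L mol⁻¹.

n(C2H4) = 8.118 / 22.4 = 0.3624 mol
n(O2) = 37.52 / 22.4 = 1.675 mol
n/ν → C2H4: 0.3624, O2: 0.5583; C2H4 is limiting.
O2 consumed = (3/1) × 0.3624 = 1.087 mol
O2 remaining = 1.675 − 1.087 = 0.5880 mol
mass = 0.5880 × 32.00 = 18.82 g

18.8 g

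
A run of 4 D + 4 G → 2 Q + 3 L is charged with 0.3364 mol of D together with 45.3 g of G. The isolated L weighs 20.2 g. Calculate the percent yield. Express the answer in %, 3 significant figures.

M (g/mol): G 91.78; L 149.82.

n(D) = 0.3364 mol
n(G) = 45.30 / 91.78 = 0.4936 mol
n/ν for D = 0.3364/4 = 0.08410
n/ν for G = 0.4936/4 = 0.1234
Smallest n/ν is D → limiting reagent.
theoretical n(L) = (3/4) × 0.3364 = 0.2523 mol → 37.80 g
% yield = 20.2 / 37.80 × 100 = 53.44 %

53.4 %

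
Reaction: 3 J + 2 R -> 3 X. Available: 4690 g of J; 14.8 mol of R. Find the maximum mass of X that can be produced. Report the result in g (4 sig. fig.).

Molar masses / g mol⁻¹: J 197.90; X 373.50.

8292 g

n(J) = 4690 / 197.90 = 23.70 mol
n(R) = 14.80 mol
n/ν for J = 23.70/3 = 7.900
n/ν for R = 14.80/2 = 7.400
Smallest n/ν is R → limiting reagent.
n(X) = (3/2) × 14.80 = 22.20 mol
mass = 22.20 × 373.50 = 8292 g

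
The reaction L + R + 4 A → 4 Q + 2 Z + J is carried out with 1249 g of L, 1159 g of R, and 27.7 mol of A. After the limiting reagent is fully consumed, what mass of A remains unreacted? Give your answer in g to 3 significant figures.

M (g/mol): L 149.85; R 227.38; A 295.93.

n(L) = 1249 / 149.85 = 8.335 mol
n(R) = 1159 / 227.38 = 5.097 mol
n(A) = 27.70 mol
n/ν → L: 8.335, R: 5.097, A: 6.925; R is limiting.
A consumed = (4/1) × 5.097 = 20.39 mol
A remaining = 27.70 − 20.39 = 7.310 mol
mass = 7.310 × 295.93 = 2163 g

2160 g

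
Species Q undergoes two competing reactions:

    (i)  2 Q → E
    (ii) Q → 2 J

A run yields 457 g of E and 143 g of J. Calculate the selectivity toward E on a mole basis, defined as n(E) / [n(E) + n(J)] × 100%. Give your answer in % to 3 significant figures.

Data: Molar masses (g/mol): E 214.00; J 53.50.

n(E) = 457 / 214.00 = 2.136 mol
n(J) = 143 / 53.50 = 2.673 mol
selectivity = 2.136/(2.136+2.673) × 100 = 44.42 %

44.4 %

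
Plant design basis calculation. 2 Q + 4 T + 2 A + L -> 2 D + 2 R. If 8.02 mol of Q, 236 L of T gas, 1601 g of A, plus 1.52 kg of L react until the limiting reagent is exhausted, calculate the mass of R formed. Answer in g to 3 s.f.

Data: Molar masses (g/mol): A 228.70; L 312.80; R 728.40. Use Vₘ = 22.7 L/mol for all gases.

3790 g

n(Q) = 8.020 mol
n(T) = 236.0 / 22.7 = 10.40 mol
n(A) = 1601 / 228.70 = 7.000 mol
n(L) = 1.520×1000 / 312.80 = 4.859 mol
n/ν for Q = 8.020/2 = 4.010
n/ν for T = 10.40/4 = 2.600
n/ν for A = 7.000/2 = 3.500
n/ν for L = 4.859/1 = 4.859
Smallest n/ν is T → limiting reagent.
n(R) = (2/4) × 10.40 = 5.200 mol
mass = 5.200 × 728.40 = 3788 g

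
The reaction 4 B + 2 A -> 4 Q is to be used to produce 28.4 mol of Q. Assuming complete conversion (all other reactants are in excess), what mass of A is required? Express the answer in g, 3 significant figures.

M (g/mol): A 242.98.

n(Q) = 28.40 mol
n(A) = (2/4) × 28.40 = 14.20 mol
mass = 14.20 × 242.98 = 3450 g

3450 g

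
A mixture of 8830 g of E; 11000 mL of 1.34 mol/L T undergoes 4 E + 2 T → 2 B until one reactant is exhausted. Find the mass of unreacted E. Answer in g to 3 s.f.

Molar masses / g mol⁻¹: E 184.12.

3400 g

n(E) = 8830 / 184.12 = 47.96 mol
n(T) = 1.34 × 11000/1000 = 14.74 mol
n/ν for E = 47.96/4 = 11.99
n/ν for T = 14.74/2 = 7.370
Smallest n/ν is T → limiting reagent.
E consumed = (4/2) × 14.74 = 29.48 mol
E remaining = 47.96 − 29.48 = 18.48 mol
mass = 18.48 × 184.12 = 3403 g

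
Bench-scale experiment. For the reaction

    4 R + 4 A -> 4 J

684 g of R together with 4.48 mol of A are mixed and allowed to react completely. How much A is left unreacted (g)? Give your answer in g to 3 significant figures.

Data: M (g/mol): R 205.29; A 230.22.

n(R) = 684.0 / 205.29 = 3.332 mol
n(A) = 4.480 mol
n/ν → R: 0.8330, A: 1.120; R is limiting.
A consumed = (4/4) × 3.332 = 3.332 mol
A remaining = 4.480 − 3.332 = 1.148 mol
mass = 1.148 × 230.22 = 264.3 g

264 g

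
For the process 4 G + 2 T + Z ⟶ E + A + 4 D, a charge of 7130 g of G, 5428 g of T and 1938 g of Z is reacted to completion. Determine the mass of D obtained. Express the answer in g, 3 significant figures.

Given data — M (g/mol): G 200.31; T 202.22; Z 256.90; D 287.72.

8680 g

n(G) = 7130 / 200.31 = 35.59 mol
n(T) = 5428 / 202.22 = 26.84 mol
n(Z) = 1938 / 256.90 = 7.544 mol
n/ν for G = 35.59/4 = 8.898
n/ν for T = 26.84/2 = 13.42
n/ν for Z = 7.544/1 = 7.544
Smallest n/ν is Z → limiting reagent.
n(D) = (4/1) × 7.544 = 30.18 mol
mass = 30.18 × 287.72 = 8683 g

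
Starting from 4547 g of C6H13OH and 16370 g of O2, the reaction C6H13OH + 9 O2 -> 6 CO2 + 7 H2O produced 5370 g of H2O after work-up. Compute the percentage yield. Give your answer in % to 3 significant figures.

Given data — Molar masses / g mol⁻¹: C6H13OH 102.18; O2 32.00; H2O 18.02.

95.7 %

n(C6H13OH) = 4547 / 102.18 = 44.50 mol
n(O2) = 16370 / 32.00 = 511.6 mol
n/ν for C6H13OH = 44.50/1 = 44.50
n/ν for O2 = 511.6/9 = 56.84
Smallest n/ν is C6H13OH → limiting reagent.
theoretical n(H2O) = (7/1) × 44.50 = 311.5 mol → 5613 g
% yield = 5370 / 5613 × 100 = 95.67 %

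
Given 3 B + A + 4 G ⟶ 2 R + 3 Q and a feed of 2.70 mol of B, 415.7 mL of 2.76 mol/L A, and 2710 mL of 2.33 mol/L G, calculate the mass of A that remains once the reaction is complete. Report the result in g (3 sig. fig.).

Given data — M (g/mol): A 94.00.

n(B) = 2.700 mol
n(A) = 2.76 × 415.7/1000 = 1.147 mol
n(G) = 2.33 × 2710/1000 = 6.314 mol
n/ν for B = 2.700/3 = 0.9000
n/ν for A = 1.147/1 = 1.147
n/ν for G = 6.314/4 = 1.579
Smallest n/ν is B → limiting reagent.
A consumed = (1/3) × 2.700 = 0.9000 mol
A remaining = 1.147 − 0.9000 = 0.2470 mol
mass = 0.2470 × 94.00 = 23.22 g

23.2 g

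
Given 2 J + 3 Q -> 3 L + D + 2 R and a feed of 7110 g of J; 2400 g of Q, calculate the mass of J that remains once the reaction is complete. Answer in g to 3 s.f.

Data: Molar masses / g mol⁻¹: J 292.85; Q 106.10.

2690 g

n(J) = 7110 / 292.85 = 24.28 mol
n(Q) = 2400 / 106.10 = 22.62 mol
n/ν for J = 24.28/2 = 12.14
n/ν for Q = 22.62/3 = 7.540
Smallest n/ν is Q → limiting reagent.
J consumed = (2/3) × 22.62 = 15.08 mol
J remaining = 24.28 − 15.08 = 9.200 mol
mass = 9.200 × 292.85 = 2694 g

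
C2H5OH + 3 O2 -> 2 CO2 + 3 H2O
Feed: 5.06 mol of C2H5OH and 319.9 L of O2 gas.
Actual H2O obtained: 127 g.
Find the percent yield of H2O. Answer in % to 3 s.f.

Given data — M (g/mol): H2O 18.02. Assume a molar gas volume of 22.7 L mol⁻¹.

n(C2H5OH) = 5.060 mol
n(O2) = 319.9 / 22.7 = 14.09 mol
n/ν → C2H5OH: 5.060, O2: 4.697; O2 is limiting.
theoretical n(H2O) = (3/3) × 14.09 = 14.09 mol → 253.9 g
% yield = 127 / 253.9 × 100 = 50.02 %

50.0 %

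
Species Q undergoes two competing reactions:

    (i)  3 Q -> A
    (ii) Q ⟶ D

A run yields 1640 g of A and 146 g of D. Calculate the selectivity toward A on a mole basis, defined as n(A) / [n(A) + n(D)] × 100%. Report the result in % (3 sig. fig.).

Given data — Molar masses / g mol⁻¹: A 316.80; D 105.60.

78.9 %

n(A) = 1640 / 316.80 = 5.177 mol
n(D) = 146 / 105.60 = 1.383 mol
selectivity = 5.177/(5.177+1.383) × 100 = 78.92 %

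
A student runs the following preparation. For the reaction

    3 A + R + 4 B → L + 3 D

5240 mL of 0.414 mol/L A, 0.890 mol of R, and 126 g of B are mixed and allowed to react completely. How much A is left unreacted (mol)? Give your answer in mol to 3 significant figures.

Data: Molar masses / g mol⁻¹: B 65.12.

n(A) = 0.414 × 5240/1000 = 2.169 mol
n(R) = 0.8900 mol
n(B) = 126.0 / 65.12 = 1.935 mol
n/ν for A = 2.169/3 = 0.7230
n/ν for R = 0.8900/1 = 0.8900
n/ν for B = 1.935/4 = 0.4838
Smallest n/ν is B → limiting reagent.
A consumed = (3/4) × 1.935 = 1.451 mol
A remaining = 2.169 − 1.451 = 0.7180 mol

0.718 mol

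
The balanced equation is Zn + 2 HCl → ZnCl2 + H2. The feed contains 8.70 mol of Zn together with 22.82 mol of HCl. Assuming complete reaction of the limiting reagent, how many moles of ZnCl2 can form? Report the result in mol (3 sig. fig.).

n(Zn) = 8.700 mol
n(HCl) = 22.82 mol
n/ν → Zn: 8.700, HCl: 11.41; Zn is limiting.
n(ZnCl2) = (1/1) × 8.700 = 8.700 mol

8.70 mol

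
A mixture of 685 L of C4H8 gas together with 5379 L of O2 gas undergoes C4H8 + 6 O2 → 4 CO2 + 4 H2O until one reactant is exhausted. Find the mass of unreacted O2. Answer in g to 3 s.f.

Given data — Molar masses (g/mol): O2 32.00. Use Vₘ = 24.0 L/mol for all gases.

1690 g

n(C4H8) = 685.0 / 24.0 = 28.54 mol
n(O2) = 5379 / 24.0 = 224.1 mol
n/ν for C4H8 = 28.54/1 = 28.54
n/ν for O2 = 224.1/6 = 37.35
Smallest n/ν is C4H8 → limiting reagent.
O2 consumed = (6/1) × 28.54 = 171.2 mol
O2 remaining = 224.1 − 171.2 = 52.90 mol
mass = 52.90 × 32.00 = 1693 g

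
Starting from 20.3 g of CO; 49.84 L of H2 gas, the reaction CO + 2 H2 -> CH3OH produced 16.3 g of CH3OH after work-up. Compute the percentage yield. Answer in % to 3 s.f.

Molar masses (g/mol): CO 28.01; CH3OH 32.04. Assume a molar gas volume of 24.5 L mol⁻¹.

70.2 %

n(CO) = 20.30 / 28.01 = 0.7247 mol
n(H2) = 49.84 / 24.5 = 2.034 mol
n/ν for CO = 0.7247/1 = 0.7247
n/ν for H2 = 2.034/2 = 1.017
Smallest n/ν is CO → limiting reagent.
theoretical n(CH3OH) = (1/1) × 0.7247 = 0.7247 mol → 23.22 g
% yield = 16.3 / 23.22 × 100 = 70.20 %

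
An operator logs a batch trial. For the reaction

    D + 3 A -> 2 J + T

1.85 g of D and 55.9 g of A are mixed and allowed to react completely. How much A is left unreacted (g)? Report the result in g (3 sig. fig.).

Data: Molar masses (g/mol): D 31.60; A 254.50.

11.2 g

n(D) = 1.850 / 31.60 = 0.05854 mol
n(A) = 55.90 / 254.50 = 0.2196 mol
n/ν for D = 0.05854/1 = 0.05854
n/ν for A = 0.2196/3 = 0.07320
Smallest n/ν is D → limiting reagent.
A consumed = (3/1) × 0.05854 = 0.1756 mol
A remaining = 0.2196 − 0.1756 = 0.04400 mol
mass = 0.04400 × 254.50 = 11.20 g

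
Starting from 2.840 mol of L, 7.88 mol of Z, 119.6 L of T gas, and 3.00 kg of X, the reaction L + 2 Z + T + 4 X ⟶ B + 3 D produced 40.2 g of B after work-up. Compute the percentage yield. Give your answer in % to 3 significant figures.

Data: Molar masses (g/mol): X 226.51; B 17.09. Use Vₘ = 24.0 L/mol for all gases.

n(L) = 2.840 mol
n(Z) = 7.880 mol
n(T) = 119.6 / 24.0 = 4.983 mol
n(X) = 3.000×1000 / 226.51 = 13.24 mol
n/ν for L = 2.840/1 = 2.840
n/ν for Z = 7.880/2 = 3.940
n/ν for T = 4.983/1 = 4.983
n/ν for X = 13.24/4 = 3.310
Smallest n/ν is L → limiting reagent.
theoretical n(B) = (1/1) × 2.840 = 2.840 mol → 48.54 g
% yield = 40.2 / 48.54 × 100 = 82.82 %

82.8 %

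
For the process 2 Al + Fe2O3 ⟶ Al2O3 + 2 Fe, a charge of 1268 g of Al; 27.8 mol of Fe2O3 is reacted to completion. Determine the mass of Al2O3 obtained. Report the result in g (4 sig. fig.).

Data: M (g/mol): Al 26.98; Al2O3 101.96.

n(Al) = 1268 / 26.98 = 47.00 mol
n(Fe2O3) = 27.80 mol
n/ν for Al = 47.00/2 = 23.50
n/ν for Fe2O3 = 27.80/1 = 27.80
Smallest n/ν is Al → limiting reagent.
n(Al2O3) = (1/2) × 47.00 = 23.50 mol
mass = 23.50 × 101.96 = 2396 g

2396 g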